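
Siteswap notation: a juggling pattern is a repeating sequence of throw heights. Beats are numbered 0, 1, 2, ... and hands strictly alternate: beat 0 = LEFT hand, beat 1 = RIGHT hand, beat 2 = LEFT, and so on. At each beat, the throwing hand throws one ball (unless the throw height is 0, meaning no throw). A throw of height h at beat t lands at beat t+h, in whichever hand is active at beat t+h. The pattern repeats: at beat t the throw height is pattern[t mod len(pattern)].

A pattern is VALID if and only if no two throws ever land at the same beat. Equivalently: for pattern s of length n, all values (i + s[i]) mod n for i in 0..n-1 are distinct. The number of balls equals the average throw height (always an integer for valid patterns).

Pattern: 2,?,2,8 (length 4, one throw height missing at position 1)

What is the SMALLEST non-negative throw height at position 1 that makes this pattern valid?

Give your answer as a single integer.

i=0: (0 + 2) mod 4 = 2
i=1: s[i]=? (unknown)
i=2: (2 + 2) mod 4 = 0
i=3: (3 + 8) mod 4 = 3
Known residues: [0, 2, 3]; need a permutation of 0..3, so missing residue r = 1
Need (1 + s) mod 4 = 1; smallest s = (1 - 1) mod 4 = 0

Answer: 0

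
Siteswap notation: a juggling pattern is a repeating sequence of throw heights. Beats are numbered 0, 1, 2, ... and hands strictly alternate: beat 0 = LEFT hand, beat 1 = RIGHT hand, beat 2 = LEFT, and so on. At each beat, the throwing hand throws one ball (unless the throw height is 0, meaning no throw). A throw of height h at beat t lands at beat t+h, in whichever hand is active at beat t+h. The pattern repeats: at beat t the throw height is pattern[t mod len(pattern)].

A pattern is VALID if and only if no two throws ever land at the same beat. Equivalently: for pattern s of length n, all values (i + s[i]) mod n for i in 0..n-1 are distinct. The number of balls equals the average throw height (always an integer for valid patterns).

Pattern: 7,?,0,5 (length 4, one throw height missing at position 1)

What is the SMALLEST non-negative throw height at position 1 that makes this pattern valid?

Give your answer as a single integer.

i=0: (0 + 7) mod 4 = 3
i=1: s[i]=? (unknown)
i=2: (2 + 0) mod 4 = 2
i=3: (3 + 5) mod 4 = 0
Known residues: [0, 2, 3]; need a permutation of 0..3, so missing residue r = 1
Need (1 + s) mod 4 = 1; smallest s = (1 - 1) mod 4 = 0

Answer: 0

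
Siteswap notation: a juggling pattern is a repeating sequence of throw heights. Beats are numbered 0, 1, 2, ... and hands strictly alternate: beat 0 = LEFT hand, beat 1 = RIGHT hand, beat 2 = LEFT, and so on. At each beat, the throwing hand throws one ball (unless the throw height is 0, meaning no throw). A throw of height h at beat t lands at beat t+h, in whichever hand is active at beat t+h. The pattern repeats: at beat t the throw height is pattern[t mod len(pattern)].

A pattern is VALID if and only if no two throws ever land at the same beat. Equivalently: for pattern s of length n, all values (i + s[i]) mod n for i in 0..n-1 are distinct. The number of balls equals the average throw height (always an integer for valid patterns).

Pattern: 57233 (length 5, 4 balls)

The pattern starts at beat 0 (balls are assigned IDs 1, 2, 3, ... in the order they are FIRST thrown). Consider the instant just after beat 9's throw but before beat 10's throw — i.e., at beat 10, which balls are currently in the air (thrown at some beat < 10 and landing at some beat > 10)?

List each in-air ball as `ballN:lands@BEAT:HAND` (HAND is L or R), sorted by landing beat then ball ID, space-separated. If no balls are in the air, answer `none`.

Answer: ball2:lands@11:R ball3:lands@12:L ball4:lands@13:R

Derivation:
Beat 0 (L): throw ball1 h=5 -> lands@5:R; in-air after throw: [b1@5:R]
Beat 1 (R): throw ball2 h=7 -> lands@8:L; in-air after throw: [b1@5:R b2@8:L]
Beat 2 (L): throw ball3 h=2 -> lands@4:L; in-air after throw: [b3@4:L b1@5:R b2@8:L]
Beat 3 (R): throw ball4 h=3 -> lands@6:L; in-air after throw: [b3@4:L b1@5:R b4@6:L b2@8:L]
Beat 4 (L): throw ball3 h=3 -> lands@7:R; in-air after throw: [b1@5:R b4@6:L b3@7:R b2@8:L]
Beat 5 (R): throw ball1 h=5 -> lands@10:L; in-air after throw: [b4@6:L b3@7:R b2@8:L b1@10:L]
Beat 6 (L): throw ball4 h=7 -> lands@13:R; in-air after throw: [b3@7:R b2@8:L b1@10:L b4@13:R]
Beat 7 (R): throw ball3 h=2 -> lands@9:R; in-air after throw: [b2@8:L b3@9:R b1@10:L b4@13:R]
Beat 8 (L): throw ball2 h=3 -> lands@11:R; in-air after throw: [b3@9:R b1@10:L b2@11:R b4@13:R]
Beat 9 (R): throw ball3 h=3 -> lands@12:L; in-air after throw: [b1@10:L b2@11:R b3@12:L b4@13:R]
Beat 10 (L): throw ball1 h=5 -> lands@15:R; in-air after throw: [b2@11:R b3@12:L b4@13:R b1@15:R]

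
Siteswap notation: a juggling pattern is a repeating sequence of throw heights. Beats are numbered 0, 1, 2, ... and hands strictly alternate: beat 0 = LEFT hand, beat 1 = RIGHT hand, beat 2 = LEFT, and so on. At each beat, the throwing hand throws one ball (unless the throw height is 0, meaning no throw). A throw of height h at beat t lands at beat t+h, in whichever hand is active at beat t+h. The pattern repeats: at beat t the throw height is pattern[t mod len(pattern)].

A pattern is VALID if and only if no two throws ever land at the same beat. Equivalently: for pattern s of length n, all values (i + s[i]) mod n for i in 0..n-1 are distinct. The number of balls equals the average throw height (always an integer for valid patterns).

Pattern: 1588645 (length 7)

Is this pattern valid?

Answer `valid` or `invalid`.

Answer: invalid

Derivation:
i=0: (i + s[i]) mod n = (0 + 1) mod 7 = 1
i=1: (i + s[i]) mod n = (1 + 5) mod 7 = 6
i=2: (i + s[i]) mod n = (2 + 8) mod 7 = 3
i=3: (i + s[i]) mod n = (3 + 8) mod 7 = 4
i=4: (i + s[i]) mod n = (4 + 6) mod 7 = 3
i=5: (i + s[i]) mod n = (5 + 4) mod 7 = 2
i=6: (i + s[i]) mod n = (6 + 5) mod 7 = 4
Residues: [1, 6, 3, 4, 3, 2, 4], distinct: False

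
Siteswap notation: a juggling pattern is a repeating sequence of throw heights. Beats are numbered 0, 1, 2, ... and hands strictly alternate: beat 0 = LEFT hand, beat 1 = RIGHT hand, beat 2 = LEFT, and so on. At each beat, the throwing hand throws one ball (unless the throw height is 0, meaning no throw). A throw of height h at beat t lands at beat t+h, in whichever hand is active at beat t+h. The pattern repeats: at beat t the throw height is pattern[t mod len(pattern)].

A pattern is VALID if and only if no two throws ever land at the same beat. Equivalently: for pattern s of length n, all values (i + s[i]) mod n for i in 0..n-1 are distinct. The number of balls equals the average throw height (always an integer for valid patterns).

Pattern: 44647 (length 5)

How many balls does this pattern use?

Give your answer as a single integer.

Answer: 5

Derivation:
Pattern = [4, 4, 6, 4, 7], length n = 5
  position 0: throw height = 4, running sum = 4
  position 1: throw height = 4, running sum = 8
  position 2: throw height = 6, running sum = 14
  position 3: throw height = 4, running sum = 18
  position 4: throw height = 7, running sum = 25
Total sum = 25; balls = sum / n = 25 / 5 = 5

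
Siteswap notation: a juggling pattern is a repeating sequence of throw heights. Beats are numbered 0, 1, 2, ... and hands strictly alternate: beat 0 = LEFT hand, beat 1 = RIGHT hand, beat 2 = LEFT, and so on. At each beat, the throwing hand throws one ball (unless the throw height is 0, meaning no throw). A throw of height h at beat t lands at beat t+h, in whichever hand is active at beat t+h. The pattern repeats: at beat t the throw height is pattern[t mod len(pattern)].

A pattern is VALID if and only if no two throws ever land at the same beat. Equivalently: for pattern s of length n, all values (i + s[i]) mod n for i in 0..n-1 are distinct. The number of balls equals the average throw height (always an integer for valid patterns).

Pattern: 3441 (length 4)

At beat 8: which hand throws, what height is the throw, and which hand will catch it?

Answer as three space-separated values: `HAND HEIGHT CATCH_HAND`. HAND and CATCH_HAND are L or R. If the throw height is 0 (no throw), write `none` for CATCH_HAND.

Beat 8: 8 mod 2 = 0, so hand = L
Throw height = pattern[8 mod 4] = pattern[0] = 3
Lands at beat 8+3=11, 11 mod 2 = 1, so catch hand = R

Answer: L 3 R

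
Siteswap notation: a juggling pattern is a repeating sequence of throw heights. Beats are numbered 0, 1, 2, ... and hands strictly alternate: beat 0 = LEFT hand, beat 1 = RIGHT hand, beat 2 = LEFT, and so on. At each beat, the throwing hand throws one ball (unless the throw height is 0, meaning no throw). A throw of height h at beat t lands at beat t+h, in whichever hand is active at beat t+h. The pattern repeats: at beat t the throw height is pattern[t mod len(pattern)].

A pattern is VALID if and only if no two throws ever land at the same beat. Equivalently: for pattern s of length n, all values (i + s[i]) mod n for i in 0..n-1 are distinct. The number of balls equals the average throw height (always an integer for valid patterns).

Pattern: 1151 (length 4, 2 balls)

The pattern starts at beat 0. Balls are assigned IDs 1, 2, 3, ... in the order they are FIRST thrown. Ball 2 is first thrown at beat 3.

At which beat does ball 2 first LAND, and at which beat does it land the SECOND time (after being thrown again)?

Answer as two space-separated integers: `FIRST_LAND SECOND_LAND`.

Beat 0 (L): throw ball1 h=1 -> lands@1:R; in-air after throw: [b1@1:R]
Beat 1 (R): throw ball1 h=1 -> lands@2:L; in-air after throw: [b1@2:L]
Beat 2 (L): throw ball1 h=5 -> lands@7:R; in-air after throw: [b1@7:R]
Beat 3 (R): throw ball2 h=1 -> lands@4:L; in-air after throw: [b2@4:L b1@7:R]
Beat 4 (L): throw ball2 h=1 -> lands@5:R; in-air after throw: [b2@5:R b1@7:R]
Beat 5 (R): throw ball2 h=1 -> lands@6:L; in-air after throw: [b2@6:L b1@7:R]
Ball 2: thrown@3 h=1 -> first land @4; rethrown@4 h=1 -> second land @5

Answer: 4 5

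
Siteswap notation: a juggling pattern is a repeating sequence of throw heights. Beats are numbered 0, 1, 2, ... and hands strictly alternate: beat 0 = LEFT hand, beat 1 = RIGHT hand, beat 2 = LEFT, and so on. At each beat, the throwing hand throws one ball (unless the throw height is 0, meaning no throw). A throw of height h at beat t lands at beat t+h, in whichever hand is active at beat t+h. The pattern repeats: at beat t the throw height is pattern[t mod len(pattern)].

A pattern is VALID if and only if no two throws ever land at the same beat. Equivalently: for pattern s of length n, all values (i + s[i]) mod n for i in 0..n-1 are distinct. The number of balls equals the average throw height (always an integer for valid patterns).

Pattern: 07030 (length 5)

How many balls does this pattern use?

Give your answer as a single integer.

Pattern = [0, 7, 0, 3, 0], length n = 5
  position 0: throw height = 0, running sum = 0
  position 1: throw height = 7, running sum = 7
  position 2: throw height = 0, running sum = 7
  position 3: throw height = 3, running sum = 10
  position 4: throw height = 0, running sum = 10
Total sum = 10; balls = sum / n = 10 / 5 = 2

Answer: 2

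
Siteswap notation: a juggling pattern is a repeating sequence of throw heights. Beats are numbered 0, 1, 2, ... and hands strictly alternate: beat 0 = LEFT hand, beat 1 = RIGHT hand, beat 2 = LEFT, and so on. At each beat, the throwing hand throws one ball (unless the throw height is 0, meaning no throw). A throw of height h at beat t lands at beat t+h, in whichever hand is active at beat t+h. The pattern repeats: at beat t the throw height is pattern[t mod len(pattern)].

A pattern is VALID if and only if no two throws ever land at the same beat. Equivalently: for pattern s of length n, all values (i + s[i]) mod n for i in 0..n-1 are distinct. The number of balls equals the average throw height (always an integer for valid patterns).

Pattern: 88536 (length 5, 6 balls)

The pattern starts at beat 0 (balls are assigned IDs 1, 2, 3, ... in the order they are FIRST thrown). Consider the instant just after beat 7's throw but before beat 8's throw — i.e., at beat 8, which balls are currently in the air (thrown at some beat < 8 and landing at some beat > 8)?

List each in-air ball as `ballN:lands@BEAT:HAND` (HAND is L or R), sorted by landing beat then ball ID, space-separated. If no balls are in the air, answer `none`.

Answer: ball2:lands@9:R ball5:lands@10:L ball3:lands@12:L ball6:lands@13:R ball4:lands@14:L

Derivation:
Beat 0 (L): throw ball1 h=8 -> lands@8:L; in-air after throw: [b1@8:L]
Beat 1 (R): throw ball2 h=8 -> lands@9:R; in-air after throw: [b1@8:L b2@9:R]
Beat 2 (L): throw ball3 h=5 -> lands@7:R; in-air after throw: [b3@7:R b1@8:L b2@9:R]
Beat 3 (R): throw ball4 h=3 -> lands@6:L; in-air after throw: [b4@6:L b3@7:R b1@8:L b2@9:R]
Beat 4 (L): throw ball5 h=6 -> lands@10:L; in-air after throw: [b4@6:L b3@7:R b1@8:L b2@9:R b5@10:L]
Beat 5 (R): throw ball6 h=8 -> lands@13:R; in-air after throw: [b4@6:L b3@7:R b1@8:L b2@9:R b5@10:L b6@13:R]
Beat 6 (L): throw ball4 h=8 -> lands@14:L; in-air after throw: [b3@7:R b1@8:L b2@9:R b5@10:L b6@13:R b4@14:L]
Beat 7 (R): throw ball3 h=5 -> lands@12:L; in-air after throw: [b1@8:L b2@9:R b5@10:L b3@12:L b6@13:R b4@14:L]
Beat 8 (L): throw ball1 h=3 -> lands@11:R; in-air after throw: [b2@9:R b5@10:L b1@11:R b3@12:L b6@13:R b4@14:L]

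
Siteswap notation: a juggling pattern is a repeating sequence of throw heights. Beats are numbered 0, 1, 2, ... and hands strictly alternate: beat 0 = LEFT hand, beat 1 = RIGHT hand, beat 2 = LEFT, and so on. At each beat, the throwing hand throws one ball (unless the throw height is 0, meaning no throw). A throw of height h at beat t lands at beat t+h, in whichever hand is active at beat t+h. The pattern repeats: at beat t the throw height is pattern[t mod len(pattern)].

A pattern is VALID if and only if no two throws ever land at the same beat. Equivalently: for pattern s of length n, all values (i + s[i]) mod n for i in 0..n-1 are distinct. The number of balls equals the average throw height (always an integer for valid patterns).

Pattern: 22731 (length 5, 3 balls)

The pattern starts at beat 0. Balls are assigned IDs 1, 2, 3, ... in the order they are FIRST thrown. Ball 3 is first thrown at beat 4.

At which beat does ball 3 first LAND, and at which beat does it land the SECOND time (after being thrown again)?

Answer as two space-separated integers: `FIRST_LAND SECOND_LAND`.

Answer: 5 7

Derivation:
Beat 0 (L): throw ball1 h=2 -> lands@2:L; in-air after throw: [b1@2:L]
Beat 1 (R): throw ball2 h=2 -> lands@3:R; in-air after throw: [b1@2:L b2@3:R]
Beat 2 (L): throw ball1 h=7 -> lands@9:R; in-air after throw: [b2@3:R b1@9:R]
Beat 3 (R): throw ball2 h=3 -> lands@6:L; in-air after throw: [b2@6:L b1@9:R]
Beat 4 (L): throw ball3 h=1 -> lands@5:R; in-air after throw: [b3@5:R b2@6:L b1@9:R]
Beat 5 (R): throw ball3 h=2 -> lands@7:R; in-air after throw: [b2@6:L b3@7:R b1@9:R]
Beat 6 (L): throw ball2 h=2 -> lands@8:L; in-air after throw: [b3@7:R b2@8:L b1@9:R]
Beat 7 (R): throw ball3 h=7 -> lands@14:L; in-air after throw: [b2@8:L b1@9:R b3@14:L]
Ball 3: thrown@4 h=1 -> first land @5; rethrown@5 h=2 -> second land @7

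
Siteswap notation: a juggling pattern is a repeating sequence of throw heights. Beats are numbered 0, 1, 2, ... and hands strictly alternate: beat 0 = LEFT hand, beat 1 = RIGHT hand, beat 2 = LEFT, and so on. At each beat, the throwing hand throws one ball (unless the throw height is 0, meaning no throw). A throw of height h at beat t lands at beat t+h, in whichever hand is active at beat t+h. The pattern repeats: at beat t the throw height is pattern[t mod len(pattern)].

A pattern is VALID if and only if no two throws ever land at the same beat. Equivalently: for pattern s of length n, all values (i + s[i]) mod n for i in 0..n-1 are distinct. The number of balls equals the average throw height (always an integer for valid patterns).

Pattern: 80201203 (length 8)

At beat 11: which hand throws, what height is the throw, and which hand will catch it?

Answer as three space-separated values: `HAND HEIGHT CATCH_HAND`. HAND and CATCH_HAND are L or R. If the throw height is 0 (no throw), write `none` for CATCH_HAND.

Beat 11: 11 mod 2 = 1, so hand = R
Throw height = pattern[11 mod 8] = pattern[3] = 0

Answer: R 0 none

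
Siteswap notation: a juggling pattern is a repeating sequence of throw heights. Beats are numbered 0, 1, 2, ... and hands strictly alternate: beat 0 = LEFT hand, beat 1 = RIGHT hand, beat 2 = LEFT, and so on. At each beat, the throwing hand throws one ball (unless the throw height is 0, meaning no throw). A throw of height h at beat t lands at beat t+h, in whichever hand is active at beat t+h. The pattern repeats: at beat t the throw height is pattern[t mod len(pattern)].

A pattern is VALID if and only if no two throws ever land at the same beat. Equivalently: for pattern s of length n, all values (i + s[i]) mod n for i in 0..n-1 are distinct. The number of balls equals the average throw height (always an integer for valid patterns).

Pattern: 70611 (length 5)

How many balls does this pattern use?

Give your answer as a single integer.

Answer: 3

Derivation:
Pattern = [7, 0, 6, 1, 1], length n = 5
  position 0: throw height = 7, running sum = 7
  position 1: throw height = 0, running sum = 7
  position 2: throw height = 6, running sum = 13
  position 3: throw height = 1, running sum = 14
  position 4: throw height = 1, running sum = 15
Total sum = 15; balls = sum / n = 15 / 5 = 3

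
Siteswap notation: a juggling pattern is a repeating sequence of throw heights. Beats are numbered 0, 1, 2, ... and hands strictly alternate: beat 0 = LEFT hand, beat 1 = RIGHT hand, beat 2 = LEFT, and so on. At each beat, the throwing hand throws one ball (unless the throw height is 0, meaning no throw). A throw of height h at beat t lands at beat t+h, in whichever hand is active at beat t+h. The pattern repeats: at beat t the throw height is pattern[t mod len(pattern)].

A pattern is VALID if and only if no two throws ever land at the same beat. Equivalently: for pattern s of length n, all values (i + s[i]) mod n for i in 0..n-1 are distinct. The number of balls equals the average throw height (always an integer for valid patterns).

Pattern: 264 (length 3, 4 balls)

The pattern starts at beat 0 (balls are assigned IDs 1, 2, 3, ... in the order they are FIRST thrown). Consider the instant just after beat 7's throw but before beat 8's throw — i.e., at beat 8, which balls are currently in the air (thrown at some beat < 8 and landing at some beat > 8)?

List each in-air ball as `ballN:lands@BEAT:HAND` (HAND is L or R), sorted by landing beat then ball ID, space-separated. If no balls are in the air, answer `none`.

Beat 0 (L): throw ball1 h=2 -> lands@2:L; in-air after throw: [b1@2:L]
Beat 1 (R): throw ball2 h=6 -> lands@7:R; in-air after throw: [b1@2:L b2@7:R]
Beat 2 (L): throw ball1 h=4 -> lands@6:L; in-air after throw: [b1@6:L b2@7:R]
Beat 3 (R): throw ball3 h=2 -> lands@5:R; in-air after throw: [b3@5:R b1@6:L b2@7:R]
Beat 4 (L): throw ball4 h=6 -> lands@10:L; in-air after throw: [b3@5:R b1@6:L b2@7:R b4@10:L]
Beat 5 (R): throw ball3 h=4 -> lands@9:R; in-air after throw: [b1@6:L b2@7:R b3@9:R b4@10:L]
Beat 6 (L): throw ball1 h=2 -> lands@8:L; in-air after throw: [b2@7:R b1@8:L b3@9:R b4@10:L]
Beat 7 (R): throw ball2 h=6 -> lands@13:R; in-air after throw: [b1@8:L b3@9:R b4@10:L b2@13:R]
Beat 8 (L): throw ball1 h=4 -> lands@12:L; in-air after throw: [b3@9:R b4@10:L b1@12:L b2@13:R]

Answer: ball3:lands@9:R ball4:lands@10:L ball2:lands@13:R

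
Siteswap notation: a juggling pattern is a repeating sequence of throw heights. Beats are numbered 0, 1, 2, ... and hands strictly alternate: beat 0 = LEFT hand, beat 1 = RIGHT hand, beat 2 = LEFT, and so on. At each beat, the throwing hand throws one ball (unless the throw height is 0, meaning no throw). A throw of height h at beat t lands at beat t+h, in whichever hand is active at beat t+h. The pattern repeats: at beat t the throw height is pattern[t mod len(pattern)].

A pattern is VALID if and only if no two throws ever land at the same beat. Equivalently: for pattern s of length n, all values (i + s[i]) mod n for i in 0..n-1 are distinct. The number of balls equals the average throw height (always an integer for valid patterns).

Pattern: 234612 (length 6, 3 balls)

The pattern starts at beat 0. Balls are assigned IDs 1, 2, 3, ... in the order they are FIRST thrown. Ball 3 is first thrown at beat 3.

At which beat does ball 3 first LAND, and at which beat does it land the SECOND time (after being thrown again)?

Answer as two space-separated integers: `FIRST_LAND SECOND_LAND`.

Answer: 9 15

Derivation:
Beat 0 (L): throw ball1 h=2 -> lands@2:L; in-air after throw: [b1@2:L]
Beat 1 (R): throw ball2 h=3 -> lands@4:L; in-air after throw: [b1@2:L b2@4:L]
Beat 2 (L): throw ball1 h=4 -> lands@6:L; in-air after throw: [b2@4:L b1@6:L]
Beat 3 (R): throw ball3 h=6 -> lands@9:R; in-air after throw: [b2@4:L b1@6:L b3@9:R]
Beat 4 (L): throw ball2 h=1 -> lands@5:R; in-air after throw: [b2@5:R b1@6:L b3@9:R]
Beat 5 (R): throw ball2 h=2 -> lands@7:R; in-air after throw: [b1@6:L b2@7:R b3@9:R]
Beat 6 (L): throw ball1 h=2 -> lands@8:L; in-air after throw: [b2@7:R b1@8:L b3@9:R]
Beat 7 (R): throw ball2 h=3 -> lands@10:L; in-air after throw: [b1@8:L b3@9:R b2@10:L]
Beat 8 (L): throw ball1 h=4 -> lands@12:L; in-air after throw: [b3@9:R b2@10:L b1@12:L]
Beat 9 (R): throw ball3 h=6 -> lands@15:R; in-air after throw: [b2@10:L b1@12:L b3@15:R]
Beat 10 (L): throw ball2 h=1 -> lands@11:R; in-air after throw: [b2@11:R b1@12:L b3@15:R]
Beat 11 (R): throw ball2 h=2 -> lands@13:R; in-air after throw: [b1@12:L b2@13:R b3@15:R]
Beat 12 (L): throw ball1 h=2 -> lands@14:L; in-air after throw: [b2@13:R b1@14:L b3@15:R]
Beat 13 (R): throw ball2 h=3 -> lands@16:L; in-air after throw: [b1@14:L b3@15:R b2@16:L]
Beat 14 (L): throw ball1 h=4 -> lands@18:L; in-air after throw: [b3@15:R b2@16:L b1@18:L]
Beat 15 (R): throw ball3 h=6 -> lands@21:R; in-air after throw: [b2@16:L b1@18:L b3@21:R]
Ball 3: thrown@3 h=6 -> first land @9; rethrown@9 h=6 -> second land @15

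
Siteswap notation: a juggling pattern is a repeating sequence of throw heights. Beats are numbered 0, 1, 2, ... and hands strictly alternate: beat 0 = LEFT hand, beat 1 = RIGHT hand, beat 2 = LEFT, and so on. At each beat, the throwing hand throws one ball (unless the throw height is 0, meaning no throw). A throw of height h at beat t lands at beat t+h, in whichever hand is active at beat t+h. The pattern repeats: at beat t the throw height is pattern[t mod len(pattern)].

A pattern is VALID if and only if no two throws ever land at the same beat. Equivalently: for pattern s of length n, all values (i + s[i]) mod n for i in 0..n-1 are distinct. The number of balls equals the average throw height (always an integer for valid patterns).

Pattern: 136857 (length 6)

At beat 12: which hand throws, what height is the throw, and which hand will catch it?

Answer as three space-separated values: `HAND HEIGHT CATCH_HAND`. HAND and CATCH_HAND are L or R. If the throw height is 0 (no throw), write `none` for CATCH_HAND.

Beat 12: 12 mod 2 = 0, so hand = L
Throw height = pattern[12 mod 6] = pattern[0] = 1
Lands at beat 12+1=13, 13 mod 2 = 1, so catch hand = R

Answer: L 1 R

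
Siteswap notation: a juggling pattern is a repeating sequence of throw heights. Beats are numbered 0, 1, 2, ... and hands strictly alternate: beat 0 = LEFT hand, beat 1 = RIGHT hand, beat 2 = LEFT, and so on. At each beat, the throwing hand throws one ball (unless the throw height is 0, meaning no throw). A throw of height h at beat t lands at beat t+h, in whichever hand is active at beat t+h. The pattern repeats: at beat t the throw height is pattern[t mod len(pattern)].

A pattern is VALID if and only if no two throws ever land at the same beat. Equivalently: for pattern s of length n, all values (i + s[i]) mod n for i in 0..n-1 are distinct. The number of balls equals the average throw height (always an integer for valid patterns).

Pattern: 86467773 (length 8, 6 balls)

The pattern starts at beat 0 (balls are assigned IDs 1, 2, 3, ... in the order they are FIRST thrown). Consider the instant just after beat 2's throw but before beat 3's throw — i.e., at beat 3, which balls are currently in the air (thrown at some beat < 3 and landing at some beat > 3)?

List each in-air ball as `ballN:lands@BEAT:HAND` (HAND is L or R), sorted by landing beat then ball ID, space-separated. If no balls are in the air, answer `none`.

Beat 0 (L): throw ball1 h=8 -> lands@8:L; in-air after throw: [b1@8:L]
Beat 1 (R): throw ball2 h=6 -> lands@7:R; in-air after throw: [b2@7:R b1@8:L]
Beat 2 (L): throw ball3 h=4 -> lands@6:L; in-air after throw: [b3@6:L b2@7:R b1@8:L]
Beat 3 (R): throw ball4 h=6 -> lands@9:R; in-air after throw: [b3@6:L b2@7:R b1@8:L b4@9:R]

Answer: ball3:lands@6:L ball2:lands@7:R ball1:lands@8:L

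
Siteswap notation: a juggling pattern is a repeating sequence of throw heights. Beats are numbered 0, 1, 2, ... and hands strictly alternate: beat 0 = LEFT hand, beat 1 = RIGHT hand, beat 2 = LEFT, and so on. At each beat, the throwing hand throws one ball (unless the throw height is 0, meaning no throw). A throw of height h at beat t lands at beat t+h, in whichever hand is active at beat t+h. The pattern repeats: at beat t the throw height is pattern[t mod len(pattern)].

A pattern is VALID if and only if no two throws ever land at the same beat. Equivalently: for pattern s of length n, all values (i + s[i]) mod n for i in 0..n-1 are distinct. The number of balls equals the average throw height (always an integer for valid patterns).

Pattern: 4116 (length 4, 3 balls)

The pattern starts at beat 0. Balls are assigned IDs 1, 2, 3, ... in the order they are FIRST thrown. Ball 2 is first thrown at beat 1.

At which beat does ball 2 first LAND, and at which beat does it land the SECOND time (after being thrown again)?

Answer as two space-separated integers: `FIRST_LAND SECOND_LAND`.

Beat 0 (L): throw ball1 h=4 -> lands@4:L; in-air after throw: [b1@4:L]
Beat 1 (R): throw ball2 h=1 -> lands@2:L; in-air after throw: [b2@2:L b1@4:L]
Beat 2 (L): throw ball2 h=1 -> lands@3:R; in-air after throw: [b2@3:R b1@4:L]
Beat 3 (R): throw ball2 h=6 -> lands@9:R; in-air after throw: [b1@4:L b2@9:R]
Ball 2: thrown@1 h=1 -> first land @2; rethrown@2 h=1 -> second land @3

Answer: 2 3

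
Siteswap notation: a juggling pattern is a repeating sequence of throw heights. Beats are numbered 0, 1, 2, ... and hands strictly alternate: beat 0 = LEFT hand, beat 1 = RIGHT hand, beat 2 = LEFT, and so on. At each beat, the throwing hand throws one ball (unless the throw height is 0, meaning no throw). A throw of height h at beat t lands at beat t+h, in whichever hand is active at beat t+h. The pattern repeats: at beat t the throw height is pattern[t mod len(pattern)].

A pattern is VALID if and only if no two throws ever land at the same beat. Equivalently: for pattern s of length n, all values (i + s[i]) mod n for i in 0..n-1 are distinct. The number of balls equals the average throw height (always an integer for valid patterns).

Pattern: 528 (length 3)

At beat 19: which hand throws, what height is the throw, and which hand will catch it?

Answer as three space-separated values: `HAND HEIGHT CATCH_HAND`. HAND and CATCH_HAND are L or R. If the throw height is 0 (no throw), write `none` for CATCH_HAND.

Beat 19: 19 mod 2 = 1, so hand = R
Throw height = pattern[19 mod 3] = pattern[1] = 2
Lands at beat 19+2=21, 21 mod 2 = 1, so catch hand = R

Answer: R 2 R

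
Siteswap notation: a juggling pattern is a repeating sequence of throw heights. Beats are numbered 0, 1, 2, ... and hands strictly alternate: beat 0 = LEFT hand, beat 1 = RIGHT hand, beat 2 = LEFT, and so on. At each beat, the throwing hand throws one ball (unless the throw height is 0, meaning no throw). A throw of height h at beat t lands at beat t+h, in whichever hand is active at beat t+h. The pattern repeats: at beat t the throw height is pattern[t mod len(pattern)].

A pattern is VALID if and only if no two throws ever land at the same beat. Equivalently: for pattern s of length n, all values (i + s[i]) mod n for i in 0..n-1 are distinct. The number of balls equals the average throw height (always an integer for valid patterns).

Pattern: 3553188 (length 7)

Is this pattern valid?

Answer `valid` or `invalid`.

Answer: invalid

Derivation:
i=0: (i + s[i]) mod n = (0 + 3) mod 7 = 3
i=1: (i + s[i]) mod n = (1 + 5) mod 7 = 6
i=2: (i + s[i]) mod n = (2 + 5) mod 7 = 0
i=3: (i + s[i]) mod n = (3 + 3) mod 7 = 6
i=4: (i + s[i]) mod n = (4 + 1) mod 7 = 5
i=5: (i + s[i]) mod n = (5 + 8) mod 7 = 6
i=6: (i + s[i]) mod n = (6 + 8) mod 7 = 0
Residues: [3, 6, 0, 6, 5, 6, 0], distinct: False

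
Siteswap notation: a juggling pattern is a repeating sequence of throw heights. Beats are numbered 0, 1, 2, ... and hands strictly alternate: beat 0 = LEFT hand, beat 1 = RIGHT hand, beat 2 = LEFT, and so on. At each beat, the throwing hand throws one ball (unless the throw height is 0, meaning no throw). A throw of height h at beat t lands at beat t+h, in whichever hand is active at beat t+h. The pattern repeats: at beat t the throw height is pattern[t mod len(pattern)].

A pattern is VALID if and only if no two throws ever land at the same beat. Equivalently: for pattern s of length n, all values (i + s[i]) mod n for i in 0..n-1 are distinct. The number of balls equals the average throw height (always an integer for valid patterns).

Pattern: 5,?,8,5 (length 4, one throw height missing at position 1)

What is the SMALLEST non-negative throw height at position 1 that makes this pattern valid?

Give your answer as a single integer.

Answer: 2

Derivation:
i=0: (0 + 5) mod 4 = 1
i=1: s[i]=? (unknown)
i=2: (2 + 8) mod 4 = 2
i=3: (3 + 5) mod 4 = 0
Known residues: [0, 1, 2]; need a permutation of 0..3, so missing residue r = 3
Need (1 + s) mod 4 = 3; smallest s = (3 - 1) mod 4 = 2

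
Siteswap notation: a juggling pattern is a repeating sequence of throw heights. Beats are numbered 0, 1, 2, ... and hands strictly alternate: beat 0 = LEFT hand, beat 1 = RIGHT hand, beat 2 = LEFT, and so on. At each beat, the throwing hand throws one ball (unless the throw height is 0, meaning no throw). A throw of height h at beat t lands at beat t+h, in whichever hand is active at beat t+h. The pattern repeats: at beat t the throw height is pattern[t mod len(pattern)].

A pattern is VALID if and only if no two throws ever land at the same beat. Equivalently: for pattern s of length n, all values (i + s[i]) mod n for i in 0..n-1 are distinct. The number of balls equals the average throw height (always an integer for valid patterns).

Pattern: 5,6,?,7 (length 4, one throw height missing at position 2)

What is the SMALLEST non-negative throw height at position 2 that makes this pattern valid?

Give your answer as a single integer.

Answer: 2

Derivation:
i=0: (0 + 5) mod 4 = 1
i=1: (1 + 6) mod 4 = 3
i=2: s[i]=? (unknown)
i=3: (3 + 7) mod 4 = 2
Known residues: [1, 2, 3]; need a permutation of 0..3, so missing residue r = 0
Need (2 + s) mod 4 = 0; smallest s = (0 - 2) mod 4 = 2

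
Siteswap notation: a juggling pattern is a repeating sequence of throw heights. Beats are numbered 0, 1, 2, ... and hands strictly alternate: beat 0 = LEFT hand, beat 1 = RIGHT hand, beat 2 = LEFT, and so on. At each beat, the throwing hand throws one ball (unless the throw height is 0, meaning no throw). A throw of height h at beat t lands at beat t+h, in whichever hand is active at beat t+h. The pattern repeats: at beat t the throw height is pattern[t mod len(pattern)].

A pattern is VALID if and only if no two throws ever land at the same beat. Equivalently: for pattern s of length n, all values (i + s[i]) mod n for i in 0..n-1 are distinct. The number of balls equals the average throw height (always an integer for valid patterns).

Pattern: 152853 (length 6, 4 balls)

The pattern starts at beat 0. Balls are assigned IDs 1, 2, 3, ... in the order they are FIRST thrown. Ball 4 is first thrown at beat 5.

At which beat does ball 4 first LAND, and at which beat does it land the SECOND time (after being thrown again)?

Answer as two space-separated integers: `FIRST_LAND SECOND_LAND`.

Answer: 8 10

Derivation:
Beat 0 (L): throw ball1 h=1 -> lands@1:R; in-air after throw: [b1@1:R]
Beat 1 (R): throw ball1 h=5 -> lands@6:L; in-air after throw: [b1@6:L]
Beat 2 (L): throw ball2 h=2 -> lands@4:L; in-air after throw: [b2@4:L b1@6:L]
Beat 3 (R): throw ball3 h=8 -> lands@11:R; in-air after throw: [b2@4:L b1@6:L b3@11:R]
Beat 4 (L): throw ball2 h=5 -> lands@9:R; in-air after throw: [b1@6:L b2@9:R b3@11:R]
Beat 5 (R): throw ball4 h=3 -> lands@8:L; in-air after throw: [b1@6:L b4@8:L b2@9:R b3@11:R]
Beat 6 (L): throw ball1 h=1 -> lands@7:R; in-air after throw: [b1@7:R b4@8:L b2@9:R b3@11:R]
Beat 7 (R): throw ball1 h=5 -> lands@12:L; in-air after throw: [b4@8:L b2@9:R b3@11:R b1@12:L]
Beat 8 (L): throw ball4 h=2 -> lands@10:L; in-air after throw: [b2@9:R b4@10:L b3@11:R b1@12:L]
Beat 9 (R): throw ball2 h=8 -> lands@17:R; in-air after throw: [b4@10:L b3@11:R b1@12:L b2@17:R]
Beat 10 (L): throw ball4 h=5 -> lands@15:R; in-air after throw: [b3@11:R b1@12:L b4@15:R b2@17:R]
Ball 4: thrown@5 h=3 -> first land @8; rethrown@8 h=2 -> second land @10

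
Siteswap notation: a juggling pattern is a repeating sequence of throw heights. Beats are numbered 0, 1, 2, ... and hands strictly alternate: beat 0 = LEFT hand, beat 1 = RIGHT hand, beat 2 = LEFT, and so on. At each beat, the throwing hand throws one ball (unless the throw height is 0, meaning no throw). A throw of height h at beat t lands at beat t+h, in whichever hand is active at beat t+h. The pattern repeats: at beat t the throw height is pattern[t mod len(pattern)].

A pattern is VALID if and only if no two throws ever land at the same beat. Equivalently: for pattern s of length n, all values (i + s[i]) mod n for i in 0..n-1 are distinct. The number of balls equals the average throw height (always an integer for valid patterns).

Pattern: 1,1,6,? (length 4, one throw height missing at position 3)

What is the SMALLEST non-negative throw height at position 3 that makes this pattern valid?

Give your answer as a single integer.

Answer: 0

Derivation:
i=0: (0 + 1) mod 4 = 1
i=1: (1 + 1) mod 4 = 2
i=2: (2 + 6) mod 4 = 0
i=3: s[i]=? (unknown)
Known residues: [0, 1, 2]; need a permutation of 0..3, so missing residue r = 3
Need (3 + s) mod 4 = 3; smallest s = (3 - 3) mod 4 = 0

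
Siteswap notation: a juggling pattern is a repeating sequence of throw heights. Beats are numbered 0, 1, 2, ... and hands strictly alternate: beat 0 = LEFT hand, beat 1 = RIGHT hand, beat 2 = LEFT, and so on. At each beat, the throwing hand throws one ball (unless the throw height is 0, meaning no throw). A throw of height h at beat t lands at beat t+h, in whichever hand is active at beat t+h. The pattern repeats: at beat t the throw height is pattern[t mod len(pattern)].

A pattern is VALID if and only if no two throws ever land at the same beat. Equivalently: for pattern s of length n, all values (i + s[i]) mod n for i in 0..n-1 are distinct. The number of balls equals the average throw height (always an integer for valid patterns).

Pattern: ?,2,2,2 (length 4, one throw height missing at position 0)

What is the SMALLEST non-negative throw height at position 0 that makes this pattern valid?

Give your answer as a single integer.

Answer: 2

Derivation:
i=0: s[i]=? (unknown)
i=1: (1 + 2) mod 4 = 3
i=2: (2 + 2) mod 4 = 0
i=3: (3 + 2) mod 4 = 1
Known residues: [0, 1, 3]; need a permutation of 0..3, so missing residue r = 2
Need (0 + s) mod 4 = 2; smallest s = (2 - 0) mod 4 = 2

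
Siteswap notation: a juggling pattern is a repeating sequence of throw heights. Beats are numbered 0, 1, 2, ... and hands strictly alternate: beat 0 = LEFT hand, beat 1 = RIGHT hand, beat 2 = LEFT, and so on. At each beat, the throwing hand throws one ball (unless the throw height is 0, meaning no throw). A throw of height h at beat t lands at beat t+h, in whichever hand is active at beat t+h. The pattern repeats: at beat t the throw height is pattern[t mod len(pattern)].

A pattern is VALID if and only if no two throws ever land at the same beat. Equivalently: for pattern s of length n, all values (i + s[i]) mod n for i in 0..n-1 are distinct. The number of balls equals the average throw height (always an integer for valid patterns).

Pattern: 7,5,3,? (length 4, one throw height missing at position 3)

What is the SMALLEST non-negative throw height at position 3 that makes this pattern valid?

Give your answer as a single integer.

i=0: (0 + 7) mod 4 = 3
i=1: (1 + 5) mod 4 = 2
i=2: (2 + 3) mod 4 = 1
i=3: s[i]=? (unknown)
Known residues: [1, 2, 3]; need a permutation of 0..3, so missing residue r = 0
Need (3 + s) mod 4 = 0; smallest s = (0 - 3) mod 4 = 1

Answer: 1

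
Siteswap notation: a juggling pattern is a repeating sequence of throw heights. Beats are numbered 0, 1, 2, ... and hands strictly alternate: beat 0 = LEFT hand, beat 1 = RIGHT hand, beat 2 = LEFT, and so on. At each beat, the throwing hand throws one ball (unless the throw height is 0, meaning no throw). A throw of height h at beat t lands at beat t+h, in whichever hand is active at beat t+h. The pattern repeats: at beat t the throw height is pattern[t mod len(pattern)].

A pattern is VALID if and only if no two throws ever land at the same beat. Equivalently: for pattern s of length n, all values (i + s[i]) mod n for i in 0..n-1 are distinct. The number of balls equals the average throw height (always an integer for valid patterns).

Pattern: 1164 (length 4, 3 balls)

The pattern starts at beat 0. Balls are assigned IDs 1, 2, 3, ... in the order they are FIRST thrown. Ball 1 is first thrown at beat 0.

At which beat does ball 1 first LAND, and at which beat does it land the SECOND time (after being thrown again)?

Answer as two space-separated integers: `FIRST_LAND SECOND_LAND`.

Answer: 1 2

Derivation:
Beat 0 (L): throw ball1 h=1 -> lands@1:R; in-air after throw: [b1@1:R]
Beat 1 (R): throw ball1 h=1 -> lands@2:L; in-air after throw: [b1@2:L]
Beat 2 (L): throw ball1 h=6 -> lands@8:L; in-air after throw: [b1@8:L]
Ball 1: thrown@0 h=1 -> first land @1; rethrown@1 h=1 -> second land @2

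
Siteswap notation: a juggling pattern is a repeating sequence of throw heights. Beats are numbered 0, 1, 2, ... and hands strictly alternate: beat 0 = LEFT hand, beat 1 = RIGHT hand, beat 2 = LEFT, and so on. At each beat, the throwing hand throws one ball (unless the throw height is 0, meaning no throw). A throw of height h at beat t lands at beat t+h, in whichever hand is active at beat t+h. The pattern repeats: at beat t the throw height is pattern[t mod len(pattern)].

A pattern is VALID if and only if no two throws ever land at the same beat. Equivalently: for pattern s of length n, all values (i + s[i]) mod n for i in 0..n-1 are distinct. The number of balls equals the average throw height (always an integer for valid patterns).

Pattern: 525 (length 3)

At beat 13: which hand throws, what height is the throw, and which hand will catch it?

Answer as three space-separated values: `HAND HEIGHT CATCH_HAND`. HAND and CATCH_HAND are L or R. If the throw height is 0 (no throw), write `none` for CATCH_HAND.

Answer: R 2 R

Derivation:
Beat 13: 13 mod 2 = 1, so hand = R
Throw height = pattern[13 mod 3] = pattern[1] = 2
Lands at beat 13+2=15, 15 mod 2 = 1, so catch hand = R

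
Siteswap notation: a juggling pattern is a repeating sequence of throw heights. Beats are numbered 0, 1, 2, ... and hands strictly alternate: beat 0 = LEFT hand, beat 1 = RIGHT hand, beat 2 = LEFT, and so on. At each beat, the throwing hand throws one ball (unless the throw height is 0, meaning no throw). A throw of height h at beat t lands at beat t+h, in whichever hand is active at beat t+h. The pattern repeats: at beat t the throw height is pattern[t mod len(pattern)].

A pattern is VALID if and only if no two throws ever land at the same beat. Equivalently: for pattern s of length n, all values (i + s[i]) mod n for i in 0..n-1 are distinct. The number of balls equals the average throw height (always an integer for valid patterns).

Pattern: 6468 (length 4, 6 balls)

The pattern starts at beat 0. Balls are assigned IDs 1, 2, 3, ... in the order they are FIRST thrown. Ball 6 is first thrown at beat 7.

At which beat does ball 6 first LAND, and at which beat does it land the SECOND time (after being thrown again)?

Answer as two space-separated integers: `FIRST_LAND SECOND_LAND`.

Answer: 15 23

Derivation:
Beat 0 (L): throw ball1 h=6 -> lands@6:L; in-air after throw: [b1@6:L]
Beat 1 (R): throw ball2 h=4 -> lands@5:R; in-air after throw: [b2@5:R b1@6:L]
Beat 2 (L): throw ball3 h=6 -> lands@8:L; in-air after throw: [b2@5:R b1@6:L b3@8:L]
Beat 3 (R): throw ball4 h=8 -> lands@11:R; in-air after throw: [b2@5:R b1@6:L b3@8:L b4@11:R]
Beat 4 (L): throw ball5 h=6 -> lands@10:L; in-air after throw: [b2@5:R b1@6:L b3@8:L b5@10:L b4@11:R]
Beat 5 (R): throw ball2 h=4 -> lands@9:R; in-air after throw: [b1@6:L b3@8:L b2@9:R b5@10:L b4@11:R]
Beat 6 (L): throw ball1 h=6 -> lands@12:L; in-air after throw: [b3@8:L b2@9:R b5@10:L b4@11:R b1@12:L]
Beat 7 (R): throw ball6 h=8 -> lands@15:R; in-air after throw: [b3@8:L b2@9:R b5@10:L b4@11:R b1@12:L b6@15:R]
Beat 8 (L): throw ball3 h=6 -> lands@14:L; in-air after throw: [b2@9:R b5@10:L b4@11:R b1@12:L b3@14:L b6@15:R]
Beat 9 (R): throw ball2 h=4 -> lands@13:R; in-air after throw: [b5@10:L b4@11:R b1@12:L b2@13:R b3@14:L b6@15:R]
Beat 10 (L): throw ball5 h=6 -> lands@16:L; in-air after throw: [b4@11:R b1@12:L b2@13:R b3@14:L b6@15:R b5@16:L]
Beat 11 (R): throw ball4 h=8 -> lands@19:R; in-air after throw: [b1@12:L b2@13:R b3@14:L b6@15:R b5@16:L b4@19:R]
Beat 12 (L): throw ball1 h=6 -> lands@18:L; in-air after throw: [b2@13:R b3@14:L b6@15:R b5@16:L b1@18:L b4@19:R]
Beat 13 (R): throw ball2 h=4 -> lands@17:R; in-air after throw: [b3@14:L b6@15:R b5@16:L b2@17:R b1@18:L b4@19:R]
Beat 14 (L): throw ball3 h=6 -> lands@20:L; in-air after throw: [b6@15:R b5@16:L b2@17:R b1@18:L b4@19:R b3@20:L]
Beat 15 (R): throw ball6 h=8 -> lands@23:R; in-air after throw: [b5@16:L b2@17:R b1@18:L b4@19:R b3@20:L b6@23:R]
Beat 16 (L): throw ball5 h=6 -> lands@22:L; in-air after throw: [b2@17:R b1@18:L b4@19:R b3@20:L b5@22:L b6@23:R]
Beat 17 (R): throw ball2 h=4 -> lands@21:R; in-air after throw: [b1@18:L b4@19:R b3@20:L b2@21:R b5@22:L b6@23:R]
Beat 18 (L): throw ball1 h=6 -> lands@24:L; in-air after throw: [b4@19:R b3@20:L b2@21:R b5@22:L b6@23:R b1@24:L]
Beat 19 (R): throw ball4 h=8 -> lands@27:R; in-air after throw: [b3@20:L b2@21:R b5@22:L b6@23:R b1@24:L b4@27:R]
Beat 20 (L): throw ball3 h=6 -> lands@26:L; in-air after throw: [b2@21:R b5@22:L b6@23:R b1@24:L b3@26:L b4@27:R]
Beat 21 (R): throw ball2 h=4 -> lands@25:R; in-air after throw: [b5@22:L b6@23:R b1@24:L b2@25:R b3@26:L b4@27:R]
Beat 22 (L): throw ball5 h=6 -> lands@28:L; in-air after throw: [b6@23:R b1@24:L b2@25:R b3@26:L b4@27:R b5@28:L]
Beat 23 (R): throw ball6 h=8 -> lands@31:R; in-air after throw: [b1@24:L b2@25:R b3@26:L b4@27:R b5@28:L b6@31:R]
Ball 6: thrown@7 h=8 -> first land @15; rethrown@15 h=8 -> second land @23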